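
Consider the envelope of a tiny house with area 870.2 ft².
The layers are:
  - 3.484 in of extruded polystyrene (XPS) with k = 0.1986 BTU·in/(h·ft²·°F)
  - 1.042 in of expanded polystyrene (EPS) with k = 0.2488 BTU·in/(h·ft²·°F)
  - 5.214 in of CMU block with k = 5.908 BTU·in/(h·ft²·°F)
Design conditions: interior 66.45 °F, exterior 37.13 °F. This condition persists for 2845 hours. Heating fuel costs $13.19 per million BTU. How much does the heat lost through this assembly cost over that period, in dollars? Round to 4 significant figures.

3.484/0.1986 = 17.543
1.042/0.2488 = 4.1881
5.214/5.908 = 0.88253
R_total = 17.543 + 4.1881 + 0.88253 = 22.613 ft²·°F·h/BTU
Q = 870.2 × (66.45 − 37.13) / 22.613 = 1128.3 BTU/h
E = 1128.3 × 2845 = 3210000 BTU
Cost = 3210000/10⁶ × 13.19 = $42.339

42.34 dollars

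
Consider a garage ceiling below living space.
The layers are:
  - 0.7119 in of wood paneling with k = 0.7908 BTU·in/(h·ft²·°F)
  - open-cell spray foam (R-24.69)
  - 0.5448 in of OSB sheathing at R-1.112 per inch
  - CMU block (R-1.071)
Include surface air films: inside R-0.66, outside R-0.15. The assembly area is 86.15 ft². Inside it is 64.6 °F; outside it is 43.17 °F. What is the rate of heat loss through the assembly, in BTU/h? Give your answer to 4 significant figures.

65.75 BTU/h

0.7119/0.7908 = 0.90023
0.5448 × 1.112 = 0.60582
R_total = 0.66 + 0.90023 + 24.69 + 0.60582 + 1.071 + 0.15 = 28.077 ft²·°F·h/BTU
Q = A·ΔT/R = 86.15 × (64.6 − 43.17) / 28.077 = 65.755 BTU/h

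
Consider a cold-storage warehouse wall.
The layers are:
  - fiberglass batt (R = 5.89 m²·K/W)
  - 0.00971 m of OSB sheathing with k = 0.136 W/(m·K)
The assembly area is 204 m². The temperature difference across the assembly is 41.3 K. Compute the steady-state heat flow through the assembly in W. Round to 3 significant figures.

1410 W

0.00971/0.136 = 0.0714
R_total = 5.89 + 0.0714 = 5.961 m²·K/W
Q = A·ΔT/R = 204 × 41.3 / 5.961 = 1413 W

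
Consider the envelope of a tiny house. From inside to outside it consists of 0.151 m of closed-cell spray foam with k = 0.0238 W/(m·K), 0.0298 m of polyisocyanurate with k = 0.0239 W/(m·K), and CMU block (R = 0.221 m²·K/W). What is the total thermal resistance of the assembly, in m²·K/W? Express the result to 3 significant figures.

7.81 m²·K/W

0.151/0.0238 = 6.345
0.0298/0.0239 = 1.247
R_total = 6.345 + 1.247 + 0.221 = 7.812 m²·K/W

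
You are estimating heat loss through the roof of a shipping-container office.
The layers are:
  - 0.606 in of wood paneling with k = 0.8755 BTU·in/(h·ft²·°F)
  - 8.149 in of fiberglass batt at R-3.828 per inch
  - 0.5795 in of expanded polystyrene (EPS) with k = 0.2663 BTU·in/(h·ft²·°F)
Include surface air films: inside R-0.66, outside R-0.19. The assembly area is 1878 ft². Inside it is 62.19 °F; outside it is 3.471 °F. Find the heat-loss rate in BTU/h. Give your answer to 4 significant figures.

0.606/0.8755 = 0.69218
8.149 × 3.828 = 31.194
0.5795/0.2663 = 2.1761
R_total = 0.66 + 0.69218 + 31.194 + 2.1761 + 0.19 = 34.913 ft²·°F·h/BTU
Q = A·ΔT/R = 1878 × (62.19 − 3.471) / 34.913 = 3158.6 BTU/h

3159 BTU/h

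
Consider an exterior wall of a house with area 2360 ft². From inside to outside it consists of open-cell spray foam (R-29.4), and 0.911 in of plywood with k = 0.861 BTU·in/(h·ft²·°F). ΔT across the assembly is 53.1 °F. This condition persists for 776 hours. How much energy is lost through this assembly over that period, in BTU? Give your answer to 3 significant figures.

3190000 BTU

0.911/0.861 = 1.058
R_total = 29.4 + 1.058 = 30.46 ft²·°F·h/BTU
Q = 2360 × 53.1 / 30.46 = 4114 BTU/h
E = 4114 × 776 = 3193000 BTU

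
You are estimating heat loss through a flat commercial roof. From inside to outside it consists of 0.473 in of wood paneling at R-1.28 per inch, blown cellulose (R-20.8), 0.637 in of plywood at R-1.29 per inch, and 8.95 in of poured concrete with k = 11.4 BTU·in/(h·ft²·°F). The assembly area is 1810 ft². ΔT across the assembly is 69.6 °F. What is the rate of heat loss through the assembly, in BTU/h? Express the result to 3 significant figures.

0.473 × 1.28 = 0.6054
0.637 × 1.29 = 0.8217
8.95/11.4 = 0.7851
R_total = 0.6054 + 20.8 + 0.8217 + 0.7851 = 23.01 ft²·°F·h/BTU
Q = A·ΔT/R = 1810 × 69.6 / 23.01 = 5474 BTU/h

5470 BTU/h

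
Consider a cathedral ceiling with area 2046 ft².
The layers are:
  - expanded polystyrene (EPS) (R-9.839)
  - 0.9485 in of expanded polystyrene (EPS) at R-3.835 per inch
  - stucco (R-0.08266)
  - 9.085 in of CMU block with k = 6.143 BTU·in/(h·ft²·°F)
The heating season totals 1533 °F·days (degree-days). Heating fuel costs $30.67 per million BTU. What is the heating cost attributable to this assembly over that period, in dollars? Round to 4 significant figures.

0.9485 × 3.835 = 3.6375
9.085/6.143 = 1.4789
R_total = 9.839 + 3.6375 + 0.08266 + 1.4789 = 15.038 ft²·°F·h/BTU
E = A × HDD × 24 / R = 2046 × 1533 × 24 / 15.038 = 5005700 BTU
Cost = 5005700/10⁶ × 30.67 = $153.53

153.5 dollars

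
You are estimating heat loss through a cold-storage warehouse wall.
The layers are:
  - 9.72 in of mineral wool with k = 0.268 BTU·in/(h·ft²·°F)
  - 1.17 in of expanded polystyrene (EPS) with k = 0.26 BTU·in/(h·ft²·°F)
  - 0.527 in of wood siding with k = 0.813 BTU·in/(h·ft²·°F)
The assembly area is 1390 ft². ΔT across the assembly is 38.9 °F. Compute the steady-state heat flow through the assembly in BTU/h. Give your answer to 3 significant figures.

1310 BTU/h

9.72/0.268 = 36.27
1.17/0.26 = 4.5
0.527/0.813 = 0.6482
R_total = 36.27 + 4.5 + 0.6482 = 41.42 ft²·°F·h/BTU
Q = A·ΔT/R = 1390 × 38.9 / 41.42 = 1306 BTU/h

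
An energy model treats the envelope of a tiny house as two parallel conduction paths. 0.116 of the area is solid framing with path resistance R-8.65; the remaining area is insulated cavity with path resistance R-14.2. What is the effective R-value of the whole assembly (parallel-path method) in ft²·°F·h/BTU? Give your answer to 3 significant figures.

U_eff = 0.884/14.2 + 0.116/8.65 = 0.06225 + 0.01341 = 0.07566
R_eff = 1/U_eff = 13.22 ft²·°F·h/BTU

13.2 ft²·°F·h/BTU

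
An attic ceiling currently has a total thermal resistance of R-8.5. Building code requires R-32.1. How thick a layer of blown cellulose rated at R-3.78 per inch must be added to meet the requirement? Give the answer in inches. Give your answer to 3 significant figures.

ΔR = 32.1 − 8.5 = 23.6 ft²·°F·h/BTU
L = ΔR / (R/in) = 23.6/3.78 = 6.243 in

6.24 in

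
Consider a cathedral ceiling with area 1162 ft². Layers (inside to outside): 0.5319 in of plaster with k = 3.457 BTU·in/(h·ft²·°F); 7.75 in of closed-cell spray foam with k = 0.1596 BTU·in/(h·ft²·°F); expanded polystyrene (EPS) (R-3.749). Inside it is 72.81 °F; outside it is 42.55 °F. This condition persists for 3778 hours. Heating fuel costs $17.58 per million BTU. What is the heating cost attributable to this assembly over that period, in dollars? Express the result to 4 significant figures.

0.5319/3.457 = 0.15386
7.75/0.1596 = 48.559
R_total = 0.15386 + 48.559 + 3.749 = 52.462 ft²·°F·h/BTU
Q = 1162 × (72.81 − 42.55) / 52.462 = 670.24 BTU/h
E = 670.24 × 3778 = 2532200 BTU
Cost = 2532200/10⁶ × 17.58 = $44.516

44.52 dollars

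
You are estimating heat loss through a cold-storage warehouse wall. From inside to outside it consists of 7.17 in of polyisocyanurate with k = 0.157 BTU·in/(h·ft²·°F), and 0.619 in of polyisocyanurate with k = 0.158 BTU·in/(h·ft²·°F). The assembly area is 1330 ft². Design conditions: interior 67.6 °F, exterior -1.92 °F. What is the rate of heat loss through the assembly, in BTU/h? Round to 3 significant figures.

7.17/0.157 = 45.67
0.619/0.158 = 3.918
R_total = 45.67 + 3.918 = 49.59 ft²·°F·h/BTU
Q = A·ΔT/R = 1330 × (67.6 − (-1.92)) / 49.59 = 1865 BTU/h

1860 BTU/h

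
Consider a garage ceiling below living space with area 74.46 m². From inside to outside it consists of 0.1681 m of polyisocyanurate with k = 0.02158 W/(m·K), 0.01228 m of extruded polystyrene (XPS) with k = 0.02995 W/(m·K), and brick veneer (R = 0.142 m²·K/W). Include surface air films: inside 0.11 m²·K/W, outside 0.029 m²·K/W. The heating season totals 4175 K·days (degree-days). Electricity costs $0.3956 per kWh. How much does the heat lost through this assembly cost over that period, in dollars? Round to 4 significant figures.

0.1681/0.02158 = 7.7896
0.01228/0.02995 = 0.41002
R_total = 0.11 + 7.7896 + 0.41002 + 0.142 + 0.029 = 8.4806 m²·K/W
E = A × HDD × 24 / R / 1000 = 74.46 × 4175 × 24 / 8.4806 / 1000 = 879.76 kWh
Cost = 879.76 × 0.3956 = $348.03

348.0 dollars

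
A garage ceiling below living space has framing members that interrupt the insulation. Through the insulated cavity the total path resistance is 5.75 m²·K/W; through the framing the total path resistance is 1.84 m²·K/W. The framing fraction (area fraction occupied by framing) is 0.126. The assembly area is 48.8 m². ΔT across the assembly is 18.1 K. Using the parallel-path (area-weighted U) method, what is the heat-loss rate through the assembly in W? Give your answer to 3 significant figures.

U_eff = 0.874/5.75 + 0.126/1.84 = 0.152 + 0.06848 = 0.2205
R_eff = 1/U_eff = 4.536 m²·K/W
Q = 48.8 × 18.1 / 4.536 = 194.7 W

195 W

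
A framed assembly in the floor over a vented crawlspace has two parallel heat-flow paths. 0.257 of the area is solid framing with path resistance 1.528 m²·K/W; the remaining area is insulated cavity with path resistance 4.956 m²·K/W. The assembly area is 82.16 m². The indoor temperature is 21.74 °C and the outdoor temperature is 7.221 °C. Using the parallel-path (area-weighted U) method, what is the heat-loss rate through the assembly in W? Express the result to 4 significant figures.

U_eff = 0.743/4.956 + 0.257/1.528 = 0.14992 + 0.16819 = 0.31811
R_eff = 1/U_eff = 3.1435 m²·K/W
Q = 82.16 × (21.74 − 7.221) / 3.1435 = 379.47 W

379.5 W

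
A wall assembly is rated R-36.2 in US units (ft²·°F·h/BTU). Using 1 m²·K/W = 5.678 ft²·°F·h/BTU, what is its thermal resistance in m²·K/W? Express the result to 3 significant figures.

R_SI = 36.2/5.678 = 6.375

6.38 m²·K/W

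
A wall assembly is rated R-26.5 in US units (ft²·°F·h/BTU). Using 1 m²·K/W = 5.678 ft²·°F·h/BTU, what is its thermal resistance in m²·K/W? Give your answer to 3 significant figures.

4.67 m²·K/W

R_SI = 26.5/5.678 = 4.667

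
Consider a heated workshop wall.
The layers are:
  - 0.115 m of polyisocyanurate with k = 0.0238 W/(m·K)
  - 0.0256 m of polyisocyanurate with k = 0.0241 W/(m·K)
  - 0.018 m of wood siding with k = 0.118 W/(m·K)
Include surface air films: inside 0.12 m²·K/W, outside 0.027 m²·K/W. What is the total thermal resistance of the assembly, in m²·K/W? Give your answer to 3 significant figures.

6.19 m²·K/W

0.115/0.0238 = 4.832
0.0256/0.0241 = 1.062
0.018/0.118 = 0.1525
R_total = 0.12 + 4.832 + 1.062 + 0.1525 + 0.027 = 6.194 m²·K/W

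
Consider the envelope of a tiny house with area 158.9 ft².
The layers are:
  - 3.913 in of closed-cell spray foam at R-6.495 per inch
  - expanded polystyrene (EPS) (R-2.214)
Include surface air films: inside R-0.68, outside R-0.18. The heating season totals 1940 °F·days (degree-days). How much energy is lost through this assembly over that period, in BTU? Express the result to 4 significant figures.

259700 BTU

3.913 × 6.495 = 25.415
R_total = 0.68 + 25.415 + 2.214 + 0.18 = 28.489 ft²·°F·h/BTU
E = A × HDD × 24 / R = 158.9 × 1940 × 24 / 28.489 = 259690 BTU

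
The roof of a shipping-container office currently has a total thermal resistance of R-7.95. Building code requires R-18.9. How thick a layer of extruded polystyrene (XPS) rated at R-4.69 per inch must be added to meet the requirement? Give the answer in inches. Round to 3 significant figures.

2.33 in

ΔR = 18.9 − 7.95 = 10.95 ft²·°F·h/BTU
L = ΔR / (R/in) = 10.95/4.69 = 2.335 in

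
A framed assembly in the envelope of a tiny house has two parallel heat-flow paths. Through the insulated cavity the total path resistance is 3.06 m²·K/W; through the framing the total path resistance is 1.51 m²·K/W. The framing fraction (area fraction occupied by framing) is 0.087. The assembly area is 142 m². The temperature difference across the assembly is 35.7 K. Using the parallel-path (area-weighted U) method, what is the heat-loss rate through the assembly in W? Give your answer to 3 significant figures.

1800 W

U_eff = 0.913/3.06 + 0.087/1.51 = 0.2984 + 0.05762 = 0.356
R_eff = 1/U_eff = 2.809 m²·K/W
Q = 142 × 35.7 / 2.809 = 1805 W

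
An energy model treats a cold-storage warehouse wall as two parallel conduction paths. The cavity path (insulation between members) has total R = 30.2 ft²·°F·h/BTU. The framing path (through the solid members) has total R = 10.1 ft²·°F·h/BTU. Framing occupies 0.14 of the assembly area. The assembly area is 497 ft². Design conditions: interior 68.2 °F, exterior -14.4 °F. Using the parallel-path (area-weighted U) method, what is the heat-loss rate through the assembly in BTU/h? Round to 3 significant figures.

U_eff = 0.86/30.2 + 0.14/10.1 = 0.02848 + 0.01386 = 0.04234
R_eff = 1/U_eff = 23.62 ft²·°F·h/BTU
Q = 497 × (68.2 − (-14.4)) / 23.62 = 1738 BTU/h

1740 BTU/h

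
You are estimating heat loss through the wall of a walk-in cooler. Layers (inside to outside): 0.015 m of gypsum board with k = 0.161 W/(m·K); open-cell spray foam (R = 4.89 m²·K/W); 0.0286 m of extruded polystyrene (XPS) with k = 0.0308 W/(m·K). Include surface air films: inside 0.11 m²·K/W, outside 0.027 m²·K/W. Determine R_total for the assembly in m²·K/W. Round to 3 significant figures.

0.015/0.161 = 0.09317
0.0286/0.0308 = 0.9286
R_total = 0.11 + 0.09317 + 4.89 + 0.9286 + 0.027 = 6.049 m²·K/W

6.05 m²·K/W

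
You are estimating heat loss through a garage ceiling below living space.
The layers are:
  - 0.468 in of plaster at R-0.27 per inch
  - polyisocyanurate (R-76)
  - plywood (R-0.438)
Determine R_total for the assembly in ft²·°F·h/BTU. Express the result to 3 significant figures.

76.6 ft²·°F·h/BTU

0.468 × 0.27 = 0.1264
R_total = 0.1264 + 76 + 0.438 = 76.56 ft²·°F·h/BTU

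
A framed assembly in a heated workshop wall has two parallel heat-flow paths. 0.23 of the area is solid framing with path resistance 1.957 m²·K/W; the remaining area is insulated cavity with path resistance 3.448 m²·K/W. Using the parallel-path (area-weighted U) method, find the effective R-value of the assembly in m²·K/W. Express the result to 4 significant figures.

U_eff = 0.77/3.448 + 0.23/1.957 = 0.22332 + 0.11753 = 0.34084
R_eff = 1/U_eff = 2.9339 m²·K/W

2.934 m²·K/W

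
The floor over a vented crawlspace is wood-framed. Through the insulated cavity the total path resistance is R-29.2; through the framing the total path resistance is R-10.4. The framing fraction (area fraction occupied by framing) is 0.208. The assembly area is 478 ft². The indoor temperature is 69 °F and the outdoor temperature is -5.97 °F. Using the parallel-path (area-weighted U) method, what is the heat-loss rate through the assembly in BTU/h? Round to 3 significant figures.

1690 BTU/h

U_eff = 0.792/29.2 + 0.208/10.4 = 0.02712 + 0.02 = 0.04712
R_eff = 1/U_eff = 21.22 ft²·°F·h/BTU
Q = 478 × (69 − (-5.97)) / 21.22 = 1689 BTU/h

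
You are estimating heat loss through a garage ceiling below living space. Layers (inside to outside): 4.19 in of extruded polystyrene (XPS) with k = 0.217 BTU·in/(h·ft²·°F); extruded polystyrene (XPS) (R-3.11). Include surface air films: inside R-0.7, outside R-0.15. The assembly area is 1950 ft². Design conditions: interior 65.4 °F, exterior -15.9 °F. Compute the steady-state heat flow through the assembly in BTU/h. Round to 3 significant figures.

4.19/0.217 = 19.31
R_total = 0.7 + 19.31 + 3.11 + 0.15 = 23.27 ft²·°F·h/BTU
Q = A·ΔT/R = 1950 × (65.4 − (-15.9)) / 23.27 = 6813 BTU/h

6810 BTU/h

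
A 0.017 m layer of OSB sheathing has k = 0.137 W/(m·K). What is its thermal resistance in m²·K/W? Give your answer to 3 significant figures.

R = L/k = 0.017/0.137 = 0.1241 m²·K/W

0.124 m²·K/W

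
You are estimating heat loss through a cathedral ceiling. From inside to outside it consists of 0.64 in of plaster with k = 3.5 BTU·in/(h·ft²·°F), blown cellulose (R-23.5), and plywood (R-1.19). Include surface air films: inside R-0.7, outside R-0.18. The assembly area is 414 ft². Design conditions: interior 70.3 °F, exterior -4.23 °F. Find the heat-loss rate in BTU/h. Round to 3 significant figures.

1200 BTU/h

0.64/3.5 = 0.1829
R_total = 0.7 + 0.1829 + 23.5 + 1.19 + 0.18 = 25.75 ft²·°F·h/BTU
Q = A·ΔT/R = 414 × (70.3 − (-4.23)) / 25.75 = 1198 BTU/h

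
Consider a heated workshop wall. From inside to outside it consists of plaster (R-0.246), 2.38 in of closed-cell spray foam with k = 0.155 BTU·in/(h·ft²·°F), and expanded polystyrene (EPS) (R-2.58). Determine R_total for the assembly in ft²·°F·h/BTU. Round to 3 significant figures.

2.38/0.155 = 15.35
R_total = 0.246 + 15.35 + 2.58 = 18.18 ft²·°F·h/BTU

18.2 ft²·°F·h/BTU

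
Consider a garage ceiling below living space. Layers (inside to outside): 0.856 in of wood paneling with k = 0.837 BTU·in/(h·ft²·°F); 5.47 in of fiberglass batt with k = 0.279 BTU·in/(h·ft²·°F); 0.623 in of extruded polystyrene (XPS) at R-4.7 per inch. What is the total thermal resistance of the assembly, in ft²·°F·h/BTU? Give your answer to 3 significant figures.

23.6 ft²·°F·h/BTU

0.856/0.837 = 1.023
5.47/0.279 = 19.61
0.623 × 4.7 = 2.928
R_total = 1.023 + 19.61 + 2.928 = 23.56 ft²·°F·h/BTU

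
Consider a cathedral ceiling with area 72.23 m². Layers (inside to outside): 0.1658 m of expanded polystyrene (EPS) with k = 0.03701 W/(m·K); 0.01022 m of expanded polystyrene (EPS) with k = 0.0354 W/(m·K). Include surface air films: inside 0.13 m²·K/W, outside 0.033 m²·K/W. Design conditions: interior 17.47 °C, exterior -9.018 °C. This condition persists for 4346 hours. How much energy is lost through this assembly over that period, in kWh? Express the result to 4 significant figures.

0.1658/0.03701 = 4.4799
0.01022/0.0354 = 0.2887
R_total = 0.13 + 4.4799 + 0.2887 + 0.033 = 4.9316 m²·K/W
Q = 72.23 × (17.47 − (-9.018)) / 4.9316 = 387.96 W
E = 387.96 W × 4346 h / 1000 = 1686.1 kWh

1686 kWh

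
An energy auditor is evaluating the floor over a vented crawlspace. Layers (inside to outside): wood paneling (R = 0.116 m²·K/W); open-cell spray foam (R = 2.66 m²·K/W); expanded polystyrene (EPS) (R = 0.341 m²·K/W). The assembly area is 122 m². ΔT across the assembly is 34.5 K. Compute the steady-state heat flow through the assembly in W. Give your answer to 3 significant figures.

R_total = 0.116 + 2.66 + 0.341 = 3.117 m²·K/W
Q = A·ΔT/R = 122 × 34.5 / 3.117 = 1350 W

1350 W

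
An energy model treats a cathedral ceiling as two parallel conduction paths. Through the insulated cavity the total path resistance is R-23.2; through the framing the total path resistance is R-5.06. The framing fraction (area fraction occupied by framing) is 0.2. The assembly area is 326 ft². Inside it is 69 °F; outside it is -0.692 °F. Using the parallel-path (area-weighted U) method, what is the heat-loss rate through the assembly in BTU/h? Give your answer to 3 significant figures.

U_eff = 0.8/23.2 + 0.2/5.06 = 0.03448 + 0.03953 = 0.07401
R_eff = 1/U_eff = 13.51 ft²·°F·h/BTU
Q = 326 × (69 − (-0.692)) / 13.51 = 1681 BTU/h

1680 BTU/h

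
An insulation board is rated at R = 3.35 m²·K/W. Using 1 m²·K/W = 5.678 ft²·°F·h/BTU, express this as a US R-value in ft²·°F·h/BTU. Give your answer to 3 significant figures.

R_US = 3.35 × 5.678 = 19.02

19.0 ft²·°F·h/BTU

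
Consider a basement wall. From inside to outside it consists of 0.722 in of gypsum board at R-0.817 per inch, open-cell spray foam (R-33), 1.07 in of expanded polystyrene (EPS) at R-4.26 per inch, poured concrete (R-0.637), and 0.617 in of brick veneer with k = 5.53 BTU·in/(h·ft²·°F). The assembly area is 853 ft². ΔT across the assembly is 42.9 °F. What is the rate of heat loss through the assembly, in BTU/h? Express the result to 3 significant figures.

0.722 × 0.817 = 0.5899
1.07 × 4.26 = 4.558
0.617/5.53 = 0.1116
R_total = 0.5899 + 33 + 4.558 + 0.637 + 0.1116 = 38.9 ft²·°F·h/BTU
Q = A·ΔT/R = 853 × 42.9 / 38.9 = 940.8 BTU/h

941 BTU/h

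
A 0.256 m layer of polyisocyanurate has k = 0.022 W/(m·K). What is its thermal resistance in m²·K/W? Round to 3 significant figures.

R = L/k = 0.256/0.022 = 11.64 m²·K/W

11.6 m²·K/W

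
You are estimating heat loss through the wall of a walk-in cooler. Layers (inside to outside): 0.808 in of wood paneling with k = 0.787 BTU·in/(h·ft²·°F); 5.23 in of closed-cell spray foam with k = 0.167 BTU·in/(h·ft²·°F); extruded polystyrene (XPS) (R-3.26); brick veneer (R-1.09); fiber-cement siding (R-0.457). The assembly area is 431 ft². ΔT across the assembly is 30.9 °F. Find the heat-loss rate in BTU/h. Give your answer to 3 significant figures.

358 BTU/h

0.808/0.787 = 1.027
5.23/0.167 = 31.32
R_total = 1.027 + 31.32 + 3.26 + 1.09 + 0.457 = 37.15 ft²·°F·h/BTU
Q = A·ΔT/R = 431 × 30.9 / 37.15 = 358.5 BTU/h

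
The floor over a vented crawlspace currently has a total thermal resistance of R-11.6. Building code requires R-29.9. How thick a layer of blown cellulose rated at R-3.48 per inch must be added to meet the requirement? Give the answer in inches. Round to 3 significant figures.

ΔR = 29.9 − 11.6 = 18.3 ft²·°F·h/BTU
L = ΔR / (R/in) = 18.3/3.48 = 5.259 in

5.26 in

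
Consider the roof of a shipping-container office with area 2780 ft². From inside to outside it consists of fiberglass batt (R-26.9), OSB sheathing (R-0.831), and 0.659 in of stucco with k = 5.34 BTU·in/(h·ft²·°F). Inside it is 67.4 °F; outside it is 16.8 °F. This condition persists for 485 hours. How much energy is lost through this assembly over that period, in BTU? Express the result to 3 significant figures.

0.659/5.34 = 0.1234
R_total = 26.9 + 0.831 + 0.1234 = 27.85 ft²·°F·h/BTU
Q = 2780 × (67.4 − 16.8) / 27.85 = 5050 BTU/h
E = 5050 × 485 = 2449000 BTU

2450000 BTU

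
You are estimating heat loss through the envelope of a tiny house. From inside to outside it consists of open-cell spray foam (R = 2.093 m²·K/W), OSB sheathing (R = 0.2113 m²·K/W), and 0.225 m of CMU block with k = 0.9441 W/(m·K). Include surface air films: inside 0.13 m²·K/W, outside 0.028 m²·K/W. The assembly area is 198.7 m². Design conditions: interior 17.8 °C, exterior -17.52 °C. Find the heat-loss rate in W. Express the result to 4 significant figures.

2599 W

0.225/0.9441 = 0.23832
R_total = 0.13 + 2.093 + 0.2113 + 0.23832 + 0.028 = 2.7006 m²·K/W
Q = A·ΔT/R = 198.7 × (17.8 − (-17.52)) / 2.7006 = 2598.7 W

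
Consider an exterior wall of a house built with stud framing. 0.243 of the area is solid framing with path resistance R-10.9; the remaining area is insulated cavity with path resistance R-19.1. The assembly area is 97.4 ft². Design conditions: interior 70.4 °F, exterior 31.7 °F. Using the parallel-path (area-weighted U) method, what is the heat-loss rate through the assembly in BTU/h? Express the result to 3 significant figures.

U_eff = 0.757/19.1 + 0.243/10.9 = 0.03963 + 0.02229 = 0.06193
R_eff = 1/U_eff = 16.15 ft²·°F·h/BTU
Q = 97.4 × (70.4 − 31.7) / 16.15 = 233.4 BTU/h

233 BTU/h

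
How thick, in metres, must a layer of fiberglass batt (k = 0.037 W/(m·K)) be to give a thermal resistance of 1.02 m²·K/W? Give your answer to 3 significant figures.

0.0377 m

L = R·k = 1.02 × 0.037 = 0.03774 m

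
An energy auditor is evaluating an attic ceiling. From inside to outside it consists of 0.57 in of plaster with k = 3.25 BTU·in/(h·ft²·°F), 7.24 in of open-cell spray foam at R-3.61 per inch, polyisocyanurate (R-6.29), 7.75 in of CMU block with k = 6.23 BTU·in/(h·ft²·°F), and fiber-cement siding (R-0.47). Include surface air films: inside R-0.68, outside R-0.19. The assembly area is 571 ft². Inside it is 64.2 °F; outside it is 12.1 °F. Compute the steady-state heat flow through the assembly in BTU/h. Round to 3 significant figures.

845 BTU/h

0.57/3.25 = 0.1754
7.24 × 3.61 = 26.14
7.75/6.23 = 1.244
R_total = 0.68 + 0.1754 + 26.14 + 6.29 + 1.244 + 0.47 + 0.19 = 35.19 ft²·°F·h/BTU
Q = A·ΔT/R = 571 × (64.2 − 12.1) / 35.19 = 845.5 BTU/h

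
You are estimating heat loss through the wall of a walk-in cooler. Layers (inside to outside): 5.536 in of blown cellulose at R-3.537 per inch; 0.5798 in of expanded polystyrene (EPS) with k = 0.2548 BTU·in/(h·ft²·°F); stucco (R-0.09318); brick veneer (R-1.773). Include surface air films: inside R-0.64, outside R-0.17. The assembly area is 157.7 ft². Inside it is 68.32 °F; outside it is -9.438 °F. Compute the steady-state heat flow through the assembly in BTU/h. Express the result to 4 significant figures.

499.8 BTU/h

5.536 × 3.537 = 19.581
0.5798/0.2548 = 2.2755
R_total = 0.64 + 19.581 + 2.2755 + 0.09318 + 1.773 + 0.17 = 24.533 ft²·°F·h/BTU
Q = A·ΔT/R = 157.7 × (68.32 − (-9.438)) / 24.533 = 499.84 BTU/h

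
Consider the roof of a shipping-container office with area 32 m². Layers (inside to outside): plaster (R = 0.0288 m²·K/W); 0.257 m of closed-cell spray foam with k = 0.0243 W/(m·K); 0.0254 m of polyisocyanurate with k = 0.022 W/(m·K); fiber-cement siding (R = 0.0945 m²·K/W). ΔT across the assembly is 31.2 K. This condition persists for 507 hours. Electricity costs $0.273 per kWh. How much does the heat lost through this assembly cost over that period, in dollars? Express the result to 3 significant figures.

0.257/0.0243 = 10.58
0.0254/0.022 = 1.155
R_total = 0.0288 + 10.58 + 1.155 + 0.0945 = 11.85 m²·K/W
Q = 32 × 31.2 / 11.85 = 84.22 W
E = 84.22 W × 507 h / 1000 = 42.7 kWh
Cost = 42.7 × 0.273 = $11.66

11.7 dollars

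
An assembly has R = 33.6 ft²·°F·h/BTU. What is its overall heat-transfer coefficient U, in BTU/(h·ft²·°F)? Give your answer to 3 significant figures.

0.0298 BTU/(h·ft²·°F)

U = 1/R = 1/33.6 = 0.02976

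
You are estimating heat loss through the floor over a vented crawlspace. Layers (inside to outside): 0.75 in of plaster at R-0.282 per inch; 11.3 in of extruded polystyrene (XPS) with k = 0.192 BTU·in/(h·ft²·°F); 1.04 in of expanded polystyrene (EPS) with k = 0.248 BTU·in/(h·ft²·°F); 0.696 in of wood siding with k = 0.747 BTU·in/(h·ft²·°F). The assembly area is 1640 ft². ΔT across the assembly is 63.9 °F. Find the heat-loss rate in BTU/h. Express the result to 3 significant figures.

1630 BTU/h

0.75 × 0.282 = 0.2115
11.3/0.192 = 58.85
1.04/0.248 = 4.194
0.696/0.747 = 0.9317
R_total = 0.2115 + 58.85 + 4.194 + 0.9317 = 64.19 ft²·°F·h/BTU
Q = A·ΔT/R = 1640 × 63.9 / 64.19 = 1633 BTU/h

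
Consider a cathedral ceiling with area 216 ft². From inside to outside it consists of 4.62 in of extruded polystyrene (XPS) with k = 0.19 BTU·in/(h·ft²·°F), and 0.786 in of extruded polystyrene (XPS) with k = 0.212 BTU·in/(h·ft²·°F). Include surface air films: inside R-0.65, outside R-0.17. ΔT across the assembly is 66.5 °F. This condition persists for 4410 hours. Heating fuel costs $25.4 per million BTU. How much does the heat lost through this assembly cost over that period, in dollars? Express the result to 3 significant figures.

55.8 dollars

4.62/0.19 = 24.32
0.786/0.212 = 3.708
R_total = 0.65 + 24.32 + 3.708 + 0.17 = 28.84 ft²·°F·h/BTU
Q = 216 × 66.5 / 28.84 = 498 BTU/h
E = 498 × 4410 = 2196000 BTU
Cost = 2196000/10⁶ × 25.4 = $55.78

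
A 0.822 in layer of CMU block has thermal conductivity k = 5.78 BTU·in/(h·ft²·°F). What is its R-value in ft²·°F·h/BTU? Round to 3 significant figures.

0.142 ft²·°F·h/BTU

R = L/k = 0.822/5.78 = 0.1422 ft²·°F·h/BTU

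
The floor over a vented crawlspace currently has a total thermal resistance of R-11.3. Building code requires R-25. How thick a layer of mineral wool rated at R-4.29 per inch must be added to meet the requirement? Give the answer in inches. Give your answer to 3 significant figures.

ΔR = 25 − 11.3 = 13.7 ft²·°F·h/BTU
L = ΔR / (R/in) = 13.7/4.29 = 3.193 in

3.19 in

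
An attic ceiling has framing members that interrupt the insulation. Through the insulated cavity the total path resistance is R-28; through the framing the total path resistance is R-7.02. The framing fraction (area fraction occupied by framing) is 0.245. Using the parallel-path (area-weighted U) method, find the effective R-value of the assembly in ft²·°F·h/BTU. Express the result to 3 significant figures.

16.2 ft²·°F·h/BTU

U_eff = 0.755/28 + 0.245/7.02 = 0.02696 + 0.0349 = 0.06186
R_eff = 1/U_eff = 16.16 ft²·°F·h/BTU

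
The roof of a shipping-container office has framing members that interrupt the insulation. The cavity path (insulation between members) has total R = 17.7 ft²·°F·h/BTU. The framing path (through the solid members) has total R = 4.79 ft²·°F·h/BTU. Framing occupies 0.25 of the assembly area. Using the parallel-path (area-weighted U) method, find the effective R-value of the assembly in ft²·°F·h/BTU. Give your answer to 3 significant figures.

U_eff = 0.75/17.7 + 0.25/4.79 = 0.04237 + 0.05219 = 0.09456
R_eff = 1/U_eff = 10.57 ft²·°F·h/BTU

10.6 ft²·°F·h/BTU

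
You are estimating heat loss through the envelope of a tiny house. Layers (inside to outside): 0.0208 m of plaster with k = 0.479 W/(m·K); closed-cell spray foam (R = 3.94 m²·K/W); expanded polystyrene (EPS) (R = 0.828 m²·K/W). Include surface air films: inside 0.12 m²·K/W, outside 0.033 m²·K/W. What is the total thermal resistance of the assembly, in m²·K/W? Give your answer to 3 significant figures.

0.0208/0.479 = 0.04342
R_total = 0.12 + 0.04342 + 3.94 + 0.828 + 0.033 = 4.964 m²·K/W

4.96 m²·K/W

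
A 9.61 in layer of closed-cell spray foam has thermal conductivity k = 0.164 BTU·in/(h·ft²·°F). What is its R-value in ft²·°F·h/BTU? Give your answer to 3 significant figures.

58.6 ft²·°F·h/BTU

R = L/k = 9.61/0.164 = 58.6 ft²·°F·h/BTU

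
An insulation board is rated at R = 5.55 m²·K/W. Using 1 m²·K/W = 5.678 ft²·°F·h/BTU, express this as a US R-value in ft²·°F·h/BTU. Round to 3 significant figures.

R_US = 5.55 × 5.678 = 31.51

31.5 ft²·°F·h/BTU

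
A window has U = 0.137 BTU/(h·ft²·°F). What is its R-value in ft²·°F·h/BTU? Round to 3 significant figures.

R = 1/U = 1/0.137 = 7.299

7.30 ft²·°F·h/BTU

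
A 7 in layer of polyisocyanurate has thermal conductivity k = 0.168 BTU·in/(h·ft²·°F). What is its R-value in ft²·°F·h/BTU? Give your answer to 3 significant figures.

R = L/k = 7/0.168 = 41.67 ft²·°F·h/BTU

41.7 ft²·°F·h/BTU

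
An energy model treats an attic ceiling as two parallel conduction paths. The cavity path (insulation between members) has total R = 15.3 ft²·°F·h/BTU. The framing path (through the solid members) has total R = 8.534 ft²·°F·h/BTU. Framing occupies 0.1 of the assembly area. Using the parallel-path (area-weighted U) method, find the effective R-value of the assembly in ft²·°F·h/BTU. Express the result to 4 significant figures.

14.18 ft²·°F·h/BTU

U_eff = 0.9/15.3 + 0.1/8.534 = 0.058824 + 0.011718 = 0.070541
R_eff = 1/U_eff = 14.176 ft²·°F·h/BTU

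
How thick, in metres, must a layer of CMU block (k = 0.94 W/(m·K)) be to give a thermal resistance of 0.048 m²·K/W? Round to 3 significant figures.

L = R·k = 0.048 × 0.94 = 0.04512 m

0.0451 m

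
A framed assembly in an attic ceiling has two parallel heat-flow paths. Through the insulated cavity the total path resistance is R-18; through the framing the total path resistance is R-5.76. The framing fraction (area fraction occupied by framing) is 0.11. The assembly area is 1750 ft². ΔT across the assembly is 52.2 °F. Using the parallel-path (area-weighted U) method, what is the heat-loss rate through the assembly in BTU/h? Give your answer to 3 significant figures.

6260 BTU/h

U_eff = 0.89/18 + 0.11/5.76 = 0.04944 + 0.0191 = 0.06854
R_eff = 1/U_eff = 14.59 ft²·°F·h/BTU
Q = 1750 × 52.2 / 14.59 = 6261 BTU/h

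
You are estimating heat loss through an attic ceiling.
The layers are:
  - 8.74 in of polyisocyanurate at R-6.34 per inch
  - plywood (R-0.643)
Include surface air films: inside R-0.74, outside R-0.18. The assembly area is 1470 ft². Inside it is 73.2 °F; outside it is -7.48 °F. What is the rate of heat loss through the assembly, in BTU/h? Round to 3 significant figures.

2080 BTU/h

8.74 × 6.34 = 55.41
R_total = 0.74 + 55.41 + 0.643 + 0.18 = 56.97 ft²·°F·h/BTU
Q = A·ΔT/R = 1470 × (73.2 − (-7.48)) / 56.97 = 2082 BTU/h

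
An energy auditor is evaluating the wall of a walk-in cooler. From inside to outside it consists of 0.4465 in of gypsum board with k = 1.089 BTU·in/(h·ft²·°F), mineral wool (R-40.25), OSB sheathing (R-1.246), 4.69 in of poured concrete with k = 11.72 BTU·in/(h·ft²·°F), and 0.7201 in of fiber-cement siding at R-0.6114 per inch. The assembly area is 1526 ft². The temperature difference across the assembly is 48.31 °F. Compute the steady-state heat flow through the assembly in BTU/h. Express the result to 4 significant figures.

1725 BTU/h

0.4465/1.089 = 0.41001
4.69/11.72 = 0.40017
0.7201 × 0.6114 = 0.44027
R_total = 0.41001 + 40.25 + 1.246 + 0.40017 + 0.44027 = 42.746 ft²·°F·h/BTU
Q = A·ΔT/R = 1526 × 48.31 / 42.746 = 1724.6 BTU/h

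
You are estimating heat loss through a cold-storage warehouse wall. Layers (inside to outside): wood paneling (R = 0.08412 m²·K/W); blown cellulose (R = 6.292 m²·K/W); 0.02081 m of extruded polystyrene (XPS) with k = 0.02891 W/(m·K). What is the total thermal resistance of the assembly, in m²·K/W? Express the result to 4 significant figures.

7.096 m²·K/W

0.02081/0.02891 = 0.71982
R_total = 0.08412 + 6.292 + 0.71982 = 7.0959 m²·K/W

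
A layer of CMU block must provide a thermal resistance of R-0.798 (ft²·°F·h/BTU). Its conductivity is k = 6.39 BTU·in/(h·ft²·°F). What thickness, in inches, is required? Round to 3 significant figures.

5.10 in

L = R × k = 0.798 × 6.39 = 5.099 in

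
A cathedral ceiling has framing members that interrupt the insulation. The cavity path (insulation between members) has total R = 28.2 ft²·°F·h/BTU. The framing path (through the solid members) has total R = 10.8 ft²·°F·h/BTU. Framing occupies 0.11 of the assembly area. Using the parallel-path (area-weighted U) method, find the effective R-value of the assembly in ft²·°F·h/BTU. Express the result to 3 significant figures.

U_eff = 0.89/28.2 + 0.11/10.8 = 0.03156 + 0.01019 = 0.04175
R_eff = 1/U_eff = 23.95 ft²·°F·h/BTU

24.0 ft²·°F·h/BTU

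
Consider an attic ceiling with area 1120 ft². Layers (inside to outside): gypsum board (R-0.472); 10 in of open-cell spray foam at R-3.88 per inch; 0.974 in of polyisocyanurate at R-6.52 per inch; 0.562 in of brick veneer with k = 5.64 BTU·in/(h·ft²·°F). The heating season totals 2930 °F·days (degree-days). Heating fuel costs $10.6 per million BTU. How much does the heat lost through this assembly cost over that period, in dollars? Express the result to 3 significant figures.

18.3 dollars

10 × 3.88 = 38.8
0.974 × 6.52 = 6.35
0.562/5.64 = 0.09965
R_total = 0.472 + 38.8 + 6.35 + 0.09965 = 45.72 ft²·°F·h/BTU
E = A × HDD × 24 / R = 1120 × 2930 × 24 / 45.72 = 1723000 BTU
Cost = 1723000/10⁶ × 10.6 = $18.26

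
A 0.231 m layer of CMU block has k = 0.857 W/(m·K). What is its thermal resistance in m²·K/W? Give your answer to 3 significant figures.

R = L/k = 0.231/0.857 = 0.2695 m²·K/W

0.270 m²·K/W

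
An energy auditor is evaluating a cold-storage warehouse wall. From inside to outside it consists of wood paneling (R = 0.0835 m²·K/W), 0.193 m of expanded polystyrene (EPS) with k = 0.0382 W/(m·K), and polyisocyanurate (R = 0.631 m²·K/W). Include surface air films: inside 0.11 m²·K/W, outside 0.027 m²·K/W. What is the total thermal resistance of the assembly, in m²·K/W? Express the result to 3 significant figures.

0.193/0.0382 = 5.052
R_total = 0.11 + 0.0835 + 5.052 + 0.631 + 0.027 = 5.904 m²·K/W

5.90 m²·K/W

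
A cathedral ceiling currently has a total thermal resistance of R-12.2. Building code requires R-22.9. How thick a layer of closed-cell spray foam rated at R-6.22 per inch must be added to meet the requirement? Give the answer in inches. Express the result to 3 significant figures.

ΔR = 22.9 − 12.2 = 10.7 ft²·°F·h/BTU
L = ΔR / (R/in) = 10.7/6.22 = 1.72 in

1.72 in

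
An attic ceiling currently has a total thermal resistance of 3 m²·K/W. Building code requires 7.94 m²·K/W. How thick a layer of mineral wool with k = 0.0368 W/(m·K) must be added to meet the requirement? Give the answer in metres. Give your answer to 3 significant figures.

0.182 m

ΔR = 7.94 − 3 = 4.94 m²·K/W
L = ΔR × k = 4.94 × 0.0368 = 0.1818 m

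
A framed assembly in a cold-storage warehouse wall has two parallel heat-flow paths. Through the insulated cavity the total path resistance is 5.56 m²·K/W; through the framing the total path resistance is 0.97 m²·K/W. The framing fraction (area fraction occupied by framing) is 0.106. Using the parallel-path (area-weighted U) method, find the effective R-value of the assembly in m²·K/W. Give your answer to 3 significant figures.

3.70 m²·K/W

U_eff = 0.894/5.56 + 0.106/0.97 = 0.1608 + 0.1093 = 0.2701
R_eff = 1/U_eff = 3.703 m²·K/W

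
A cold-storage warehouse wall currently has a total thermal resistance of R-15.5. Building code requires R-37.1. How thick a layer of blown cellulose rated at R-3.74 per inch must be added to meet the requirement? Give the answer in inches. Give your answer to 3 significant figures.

ΔR = 37.1 − 15.5 = 21.6 ft²·°F·h/BTU
L = ΔR / (R/in) = 21.6/3.74 = 5.775 in

5.78 in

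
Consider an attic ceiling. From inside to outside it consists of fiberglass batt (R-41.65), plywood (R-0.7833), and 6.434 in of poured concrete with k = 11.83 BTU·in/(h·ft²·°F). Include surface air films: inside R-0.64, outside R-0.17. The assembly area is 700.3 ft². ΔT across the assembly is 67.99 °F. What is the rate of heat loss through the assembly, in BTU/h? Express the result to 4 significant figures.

1087 BTU/h

6.434/11.83 = 0.54387
R_total = 0.64 + 41.65 + 0.7833 + 0.54387 + 0.17 = 43.787 ft²·°F·h/BTU
Q = A·ΔT/R = 700.3 × 67.99 / 43.787 = 1087.4 BTU/h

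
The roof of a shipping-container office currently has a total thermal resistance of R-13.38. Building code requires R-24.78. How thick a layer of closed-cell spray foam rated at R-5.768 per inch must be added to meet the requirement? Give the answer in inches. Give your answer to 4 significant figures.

1.976 in

ΔR = 24.78 − 13.38 = 11.4 ft²·°F·h/BTU
L = ΔR / (R/in) = 11.4/5.768 = 1.9764 in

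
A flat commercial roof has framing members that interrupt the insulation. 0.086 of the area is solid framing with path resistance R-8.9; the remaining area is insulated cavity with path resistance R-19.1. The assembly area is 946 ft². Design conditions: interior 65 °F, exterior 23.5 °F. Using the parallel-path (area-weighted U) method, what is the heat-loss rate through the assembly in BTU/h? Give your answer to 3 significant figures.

U_eff = 0.914/19.1 + 0.086/8.9 = 0.04785 + 0.009663 = 0.05752
R_eff = 1/U_eff = 17.39 ft²·°F·h/BTU
Q = 946 × (65 − 23.5) / 17.39 = 2258 BTU/h

2260 BTU/h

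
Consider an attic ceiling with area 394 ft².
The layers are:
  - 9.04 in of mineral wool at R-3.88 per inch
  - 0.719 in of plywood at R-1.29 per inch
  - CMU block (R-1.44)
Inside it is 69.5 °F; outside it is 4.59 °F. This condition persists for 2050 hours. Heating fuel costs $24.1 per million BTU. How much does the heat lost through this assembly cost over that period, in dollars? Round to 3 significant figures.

9.04 × 3.88 = 35.08
0.719 × 1.29 = 0.9275
R_total = 35.08 + 0.9275 + 1.44 = 37.44 ft²·°F·h/BTU
Q = 394 × (69.5 − 4.59) / 37.44 = 683 BTU/h
E = 683 × 2050 = 1400000 BTU
Cost = 1400000/10⁶ × 24.1 = $33.75

33.7 dollars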